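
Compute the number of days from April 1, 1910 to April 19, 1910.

18

Within April 1910: 19 − 1 = 18 days.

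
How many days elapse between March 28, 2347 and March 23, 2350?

March 28, 2347 → March 28, 2348: 366 days (2348 is a leap year).
March 28, 2348 → March 28, 2349: 365 days.
March 2349: 31 − 28 = 3 days remain.
Then 11 full months totalling 334 days.
March 1–23, 2350: 23 days.
Residual: 360 days.
Total: 1091 days.

1091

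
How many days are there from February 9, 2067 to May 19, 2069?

February 9, 2067 → February 9, 2068: 365 days.
February 9, 2068 → February 9, 2069: 366 days (2068 is a leap year).
February 2069: 28 − 9 = 19 days remain (2069 is not a leap year, so February has 28 days).
Then March (31), April (30): 31 + 30 = 61 days.
May 1–19, 2069: 19 days.
Residual: 99 days.
Total: 830 days.

830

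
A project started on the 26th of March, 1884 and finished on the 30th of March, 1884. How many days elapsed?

Within March 1884: 30 − 26 = 4 days.

4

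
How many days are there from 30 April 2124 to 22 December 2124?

236

April 2124: 30 − 30 = 0 days remain.
Then May (31), June (30), July (31), August (31), September (30), October (31), November (30): 31 + 30 + 31 + 31 + 30 + 31 + 30 = 214 days.
December 1–22, 2124: 22 days.
Total: 0 + 214 + 22 = 236 days.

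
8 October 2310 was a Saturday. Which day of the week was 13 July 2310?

Wednesday

Count forward from the earlier date (July 13, 2310) to the later (October 8, 2310):
July 2310: 31 − 13 = 18 days remain.
Then August (31), September (30): 31 + 30 = 61 days.
October 1–8, 2310: 8 days.
Total: 18 + 61 + 8 = 87 days.
87 mod 7 = 3, so 3 days before Saturday is Wednesday.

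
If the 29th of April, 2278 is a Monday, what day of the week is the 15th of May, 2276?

Monday

Count forward from the earlier date (May 15, 2276) to the later (April 29, 2278):
May 15, 2276 → May 15, 2277: 365 days.
May 2277: 31 − 15 = 16 days remain.
Then 10 full months totalling 304 days.
April 1–29, 2278: 29 days.
Residual: 349 days.
Total: 714 days.
714 is a multiple of 7, so the 15th of May, 2276 falls on the same weekday: Monday.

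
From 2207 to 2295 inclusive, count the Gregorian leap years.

22

Years divisible by 4: 2208, 2212, …, 2292 — 22 in all.
No century exceptions apply. Count: 22.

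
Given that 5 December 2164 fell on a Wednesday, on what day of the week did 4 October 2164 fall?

Thursday

Count forward from the earlier date (October 4, 2164) to the later (December 5, 2164):
October 2164: 31 − 4 = 27 days remain.
Then November (30): 30 days.
December 1–5, 2164: 5 days.
Total: 27 + 30 + 5 = 62 days.
62 mod 7 = 6, so 6 days before Wednesday is Thursday.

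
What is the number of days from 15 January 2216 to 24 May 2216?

January 2216: 31 − 15 = 16 days remain.
Then February 2216 (29), March (31), April (30): 29 + 31 + 30 = 90 days.
May 1–24, 2216: 24 days.
Total: 16 + 90 + 24 = 130 days.

130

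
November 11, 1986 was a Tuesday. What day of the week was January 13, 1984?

Count forward from the earlier date (January 13, 1984) to the later (November 11, 1986):
Day-of-year of January 13, 1984: 13.
Day-of-year of November 11, 1986: 315.
1984 has 366 days, so 366 − 13 = 353 days remain in 1984.
Full years: 1985: 365. Sum = 365.
Total: 353 + 365 + 315 = 1033 days.
1033 mod 7 = 4, so 4 days before Tuesday is Friday.

Friday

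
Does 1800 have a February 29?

1800 is not a leap year (divisible by 100 but not 400).

No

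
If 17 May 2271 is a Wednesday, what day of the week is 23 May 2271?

Tuesday

Within May 2271: 23 − 17 = 6 days.
6 mod 7 = 6, so 6 days after Wednesday is Tuesday.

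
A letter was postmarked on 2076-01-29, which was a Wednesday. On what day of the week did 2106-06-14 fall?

Day-of-year of January 29, 2076: 29.
Day-of-year of June 14, 2106: 165.
2076 has 366 days, so 366 − 29 = 337 days remain in 2076.
Full years 2077–2105: 23 common + 6 leap = 23×365 + 6×366 = 10591 days.
Total: 337 + 10591 + 165 = 11093 days.
11093 mod 7 = 5, so 5 days after Wednesday is Monday.

Monday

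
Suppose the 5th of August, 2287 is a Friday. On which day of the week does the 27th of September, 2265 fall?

Count forward from the earlier date (September 27, 2265) to the later (August 5, 2287):
Day-of-year of September 27, 2265: 270.
Day-of-year of August 5, 2287: 217.
2265 has 365 days, so 365 − 270 = 95 days remain in 2265.
Full years 2266–2286: 16 common + 5 leap = 16×365 + 5×366 = 7670 days.
Total: 95 + 7670 + 217 = 7982 days.
7982 mod 7 = 2, so 2 days before Friday is Wednesday.

Wednesday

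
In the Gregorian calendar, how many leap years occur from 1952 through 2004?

Years divisible by 4: 1952, 1956, …, 2004 — 14 in all.
2000 is divisible by 400, so still leap.
No century exceptions apply. Count: 14.

14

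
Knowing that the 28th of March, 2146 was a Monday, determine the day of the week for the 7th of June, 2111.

Sunday

Count forward from the earlier date (June 7, 2111) to the later (March 28, 2146):
From June 7, 2111 to June 7, 2145: 34 years, of which 9 contain a Feb 29 — 25×365 + 9×366 = 12419 days.
June 2145: 30 − 7 = 23 days remain.
Then July (31), August (31), September (30), October (31), November (30), December (31), January (31), February 2146 (28): 31 + 31 + 30 + 31 + 30 + 31 + 31 + 28 = 243 days.
March 1–28, 2146: 28 days.
Residual: 294 days.
Total: 12713 days.
12713 mod 7 = 1, so 1 day before Monday is Sunday.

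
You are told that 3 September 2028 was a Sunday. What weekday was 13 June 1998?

Count forward from the earlier date (June 13, 1998) to the later (September 3, 2028):
Day-of-year of June 13, 1998: 164.
Day-of-year of September 3, 2028: 247.
1998 has 365 days, so 365 − 164 = 201 days remain in 1998.
Full years 1999–2027: 22 common + 7 leap = 22×365 + 7×366 = 10592 days.
Total: 201 + 10592 + 247 = 11040 days.
11040 mod 7 = 1, so 1 day before Sunday is Saturday.

Saturday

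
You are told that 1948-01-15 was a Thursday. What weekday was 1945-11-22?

Count forward from the earlier date (November 22, 1945) to the later (January 15, 1948):
Day-of-year of November 22, 1945: 326.
Day-of-year of January 15, 1948: 15.
1945 has 365 days, so 365 − 326 = 39 days remain in 1945.
Full years: 1946: 365; 1947: 365. Sum = 730.
Total: 39 + 730 + 15 = 784 days.
784 is a multiple of 7, so 1945-11-22 falls on the same weekday: Thursday.

Thursday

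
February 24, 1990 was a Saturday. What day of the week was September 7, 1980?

Count forward from the earlier date (September 7, 1980) to the later (February 24, 1990):
From September 7, 1980 to September 7, 1989: 9 years, of which 2 contain a Feb 29 — 7×365 + 2×366 = 3287 days.
September 1989: 30 − 7 = 23 days remain.
Then October (31), November (30), December (31), January (31): 31 + 30 + 31 + 31 = 123 days.
February 1–24, 1990: 24 days (1990 is not a leap year).
Residual: 170 days.
Total: 3457 days.
3457 mod 7 = 6, so 6 days before Saturday is Sunday.

Sunday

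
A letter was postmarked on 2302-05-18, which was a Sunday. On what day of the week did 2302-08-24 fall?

May 2302: 31 − 18 = 13 days remain.
Then June (30), July (31): 30 + 31 = 61 days.
August 1–24, 2302: 24 days.
Total: 13 + 61 + 24 = 98 days.
98 is a multiple of 7, so 2302-08-24 falls on the same weekday: Sunday.

Sunday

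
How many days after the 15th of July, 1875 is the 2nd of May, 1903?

10152

From July 15, 1875 to July 15, 1902: 27 years, of which 6 contain a Feb 29 — 21×365 + 6×366 = 9861 days.
(1900 is not a leap year (divisible by 100 but not 400).)
July 1902: 31 − 15 = 16 days remain.
Then 9 full months totalling 273 days.
May 1–2, 1903: 2 days.
Residual: 291 days.
Total: 10152 days.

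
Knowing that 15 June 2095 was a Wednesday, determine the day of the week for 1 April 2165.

Monday

From June 15, 2095 to June 15, 2164: 69 years, of which 17 contain a Feb 29 — 52×365 + 17×366 = 25202 days.
(2100 is not a leap year (divisible by 100 but not 400).)
June 2164: 30 − 15 = 15 days remain.
Then 9 full months totalling 274 days.
April 1, 2165: 1 day.
Residual: 290 days.
Total: 25492 days.
25492 mod 7 = 5, so 5 days after Wednesday is Monday.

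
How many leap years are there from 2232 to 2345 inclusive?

Years divisible by 4: 2232, 2236, …, 2344 — 29 in all.
Of these, 2300 is divisible by 100 but not 400, so not leap.
Leap years: 29 − 1 = 28.

28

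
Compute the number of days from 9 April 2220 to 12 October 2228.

Day-of-year of April 9, 2220: 100.
Day-of-year of October 12, 2228: 286.
2220 has 366 days, so 366 − 100 = 266 days remain in 2220.
Full years 2221–2227: 6 common + 1 leap = 6×365 + 1×366 = 2556 days.
Total: 266 + 2556 + 286 = 3108 days.

3108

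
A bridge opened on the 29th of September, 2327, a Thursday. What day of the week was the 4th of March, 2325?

Count forward from the earlier date (March 4, 2325) to the later (September 29, 2327):
March 4, 2325 → March 4, 2326: 365 days.
March 4, 2326 → March 4, 2327: 365 days.
March 2327: 31 − 4 = 27 days remain.
Then April (30), May (31), June (30), July (31), August (31): 30 + 31 + 30 + 31 + 31 = 153 days.
September 1–29, 2327: 29 days.
Residual: 209 days.
Total: 939 days.
939 mod 7 = 1, so 1 day before Thursday is Wednesday.

Wednesday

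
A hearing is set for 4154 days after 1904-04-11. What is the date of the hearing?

1915-08-26

Count 4154 days after April 11, 1904:
From April 11, 1904 to April 11, 1915: 11 years, of which 2 contain a Feb 29 — 9×365 + 2×366 = 4017 days.
April 1915: 30 − 11 = 19 days remain.
Then May (31), June (30), July (31): 31 + 30 + 31 = 92 days.
August 1–26, 1915: 26 days.
Residual: 137 days.
Total: 4154 days.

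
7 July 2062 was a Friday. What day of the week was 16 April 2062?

Sunday

Count forward from the earlier date (April 16, 2062) to the later (July 7, 2062):
April 2062: 30 − 16 = 14 days remain.
Then May (31), June (30): 31 + 30 = 61 days.
July 1–7, 2062: 7 days.
Total: 14 + 61 + 7 = 82 days.
82 mod 7 = 5, so 5 days before Friday is Sunday.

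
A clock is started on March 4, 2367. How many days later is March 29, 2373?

2217

Day-of-year of March 4, 2367: 63.
Day-of-year of March 29, 2373: 88.
2367 has 365 days, so 365 − 63 = 302 days remain in 2367.
Full years: 2368: 366; 2369: 365; 2370: 365; 2371: 365; 2372: 366. Sum = 1827.
Total: 302 + 1827 + 88 = 2217 days.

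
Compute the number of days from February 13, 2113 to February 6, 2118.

Day-of-year of February 13, 2113: 44.
Day-of-year of February 6, 2118: 37.
2113 has 365 days, so 365 − 44 = 321 days remain in 2113.
Full years: 2114: 365; 2115: 365; 2116: 366; 2117: 365. Sum = 1461.
Total: 321 + 1461 + 37 = 1819 days.

1819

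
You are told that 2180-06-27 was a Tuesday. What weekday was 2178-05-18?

Count forward from the earlier date (May 18, 2178) to the later (June 27, 2180):
May 18, 2178 → May 18, 2179: 365 days.
May 18, 2179 → May 18, 2180: 366 days (2180 is a leap year).
May 2180: 31 − 18 = 13 days remain.
June 1–27, 2180: 27 days.
Residual: 40 days.
Total: 771 days.
771 mod 7 = 1, so 1 day before Tuesday is Monday.

Monday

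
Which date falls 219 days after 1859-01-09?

1859-08-16

Count 219 days after January 9, 1859:
January 1859: 31 − 9 = 22 days remain.
Then February 1859 (28), March (31), April (30), May (31), June (30), July (31): 28 + 31 + 30 + 31 + 30 + 31 = 181 days.
August 1–16, 1859: 16 days.
Total: 22 + 181 + 16 = 219 days.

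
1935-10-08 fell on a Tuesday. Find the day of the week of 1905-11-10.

Friday

Count forward from the earlier date (November 10, 1905) to the later (October 8, 1935):
Day-of-year of November 10, 1905: 314.
Day-of-year of October 8, 1935: 281.
1905 has 365 days, so 365 − 314 = 51 days remain in 1905.
Full years 1906–1934: 22 common + 7 leap = 22×365 + 7×366 = 10592 days.
Total: 51 + 10592 + 281 = 10924 days.
10924 mod 7 = 4, so 4 days before Tuesday is Friday.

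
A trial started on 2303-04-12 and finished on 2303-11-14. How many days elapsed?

216

April 2303: 30 − 12 = 18 days remain.
Then May (31), June (30), July (31), August (31), September (30), October (31): 31 + 30 + 31 + 31 + 30 + 31 = 184 days.
November 1–14, 2303: 14 days.
Total: 18 + 184 + 14 = 216 days.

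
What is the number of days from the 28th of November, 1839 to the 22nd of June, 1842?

937

November 28, 1839 → November 28, 1840: 366 days (1840 is a leap year).
November 28, 1840 → November 28, 1841: 365 days.
November 1841: 30 − 28 = 2 days remain.
Then December (31), January (31), February 1842 (28), March (31), April (30), May (31): 31 + 31 + 28 + 31 + 30 + 31 = 182 days.
June 1–22, 1842: 22 days.
Residual: 206 days.
Total: 937 days.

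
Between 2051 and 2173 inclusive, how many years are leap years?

Years divisible by 4: 2052, 2056, …, 2172 — 31 in all.
Of these, 2100 is divisible by 100 but not 400, so not leap.
Leap years: 31 − 1 = 30.

30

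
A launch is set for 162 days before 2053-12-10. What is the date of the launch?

2053-07-01

Count 162 days before December 10, 2053:
July 2053: 31 − 1 = 30 days remain.
Then August (31), September (30), October (31), November (30): 31 + 30 + 31 + 30 = 122 days.
December 1–10, 2053: 10 days.
Total: 30 + 122 + 10 = 162 days.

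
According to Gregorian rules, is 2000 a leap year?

2000 is a leap year (divisible by 400).

Yes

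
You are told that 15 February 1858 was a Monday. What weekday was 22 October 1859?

Saturday

Day-of-year of February 15, 1858: 46.
Day-of-year of October 22, 1859: 295.
1858 has 365 days, so 365 − 46 = 319 days remain in 1858.
Total: 319 + 295 = 614 days.
614 mod 7 = 5, so 5 days after Monday is Saturday.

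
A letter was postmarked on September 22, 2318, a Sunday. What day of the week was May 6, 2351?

From September 22, 2318 to September 22, 2350: 32 years, of which 8 contain a Feb 29 — 24×365 + 8×366 = 11688 days.
September 2350: 30 − 22 = 8 days remain.
Then October (31), November (30), December (31), January (31), February 2351 (28), March (31), April (30): 31 + 30 + 31 + 31 + 28 + 31 + 30 = 212 days.
May 1–6, 2351: 6 days.
Residual: 226 days.
Total: 11914 days.
11914 is a multiple of 7, so May 6, 2351 falls on the same weekday: Sunday.

Sunday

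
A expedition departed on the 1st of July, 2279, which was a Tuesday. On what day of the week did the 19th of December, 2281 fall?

Monday

July 1, 2279 → July 1, 2280: 366 days (2280 is a leap year).
July 1, 2280 → July 1, 2281: 365 days.
July 2281: 31 − 1 = 30 days remain.
Then August (31), September (30), October (31), November (30): 31 + 30 + 31 + 30 = 122 days.
December 1–19, 2281: 19 days.
Residual: 171 days.
Total: 902 days.
902 mod 7 = 6, so 6 days after Tuesday is Monday.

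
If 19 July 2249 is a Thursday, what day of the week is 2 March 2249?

Friday

Count forward from the earlier date (March 2, 2249) to the later (July 19, 2249):
March 2249: 31 − 2 = 29 days remain.
Then April (30), May (31), June (30): 30 + 31 + 30 = 91 days.
July 1–19, 2249: 19 days.
Total: 29 + 91 + 19 = 139 days.
139 mod 7 = 6, so 6 days before Thursday is Friday.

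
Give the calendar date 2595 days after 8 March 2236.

16 April 2243

Count 2595 days after March 8, 2236:
Day-of-year of March 8, 2236: 68.
Day-of-year of April 16, 2243: 106.
2236 has 366 days, so 366 − 68 = 298 days remain in 2236.
Full years: 2237: 365; 2238: 365; 2239: 365; 2240: 366; 2241: 365; 2242: 365. Sum = 2191.
Total: 298 + 2191 + 106 = 2595 days.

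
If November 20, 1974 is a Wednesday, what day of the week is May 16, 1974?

Thursday

Count forward from the earlier date (May 16, 1974) to the later (November 20, 1974):
May 1974: 31 − 16 = 15 days remain.
Then June (30), July (31), August (31), September (30), October (31): 30 + 31 + 31 + 30 + 31 = 153 days.
November 1–20, 1974: 20 days.
Total: 15 + 153 + 20 = 188 days.
188 mod 7 = 6, so 6 days before Wednesday is Thursday.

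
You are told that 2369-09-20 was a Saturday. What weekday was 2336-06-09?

Count forward from the earlier date (June 9, 2336) to the later (September 20, 2369):
Day-of-year of June 9, 2336: 161.
Day-of-year of September 20, 2369: 263.
2336 has 366 days, so 366 − 161 = 205 days remain in 2336.
Full years 2337–2368: 24 common + 8 leap = 24×365 + 8×366 = 11688 days.
Total: 205 + 11688 + 263 = 12156 days.
12156 mod 7 = 4, so 4 days before Saturday is Tuesday.

Tuesday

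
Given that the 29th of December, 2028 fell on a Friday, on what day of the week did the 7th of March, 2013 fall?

Count forward from the earlier date (March 7, 2013) to the later (December 29, 2028):
From March 7, 2013 to March 7, 2028: 15 years, of which 4 contain a Feb 29 — 11×365 + 4×366 = 5479 days.
March 2028: 31 − 7 = 24 days remain.
Then April (30), May (31), June (30), July (31), August (31), September (30), October (31), November (30): 30 + 31 + 30 + 31 + 31 + 30 + 31 + 30 = 244 days.
December 1–29, 2028: 29 days.
Residual: 297 days.
Total: 5776 days.
5776 mod 7 = 1, so 1 day before Friday is Thursday.

Thursday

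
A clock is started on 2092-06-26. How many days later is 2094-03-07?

619

June 2092: 30 − 26 = 4 days remain.
Then 20 full months totalling 608 days.
March 1–7, 2094: 7 days.
Total: 4 + 608 + 7 = 619 days.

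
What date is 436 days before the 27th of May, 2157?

the 17th of March, 2156

Count 436 days before May 27, 2157:
March 17, 2156 → March 17, 2157: 365 days.
March 2157: 31 − 17 = 14 days remain.
Then April (30): 30 days.
May 1–27, 2157: 27 days.
Residual: 71 days.
Total: 436 days.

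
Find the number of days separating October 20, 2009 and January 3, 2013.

1171

Day-of-year of October 20, 2009: 293.
Day-of-year of January 3, 2013: 3.
2009 has 365 days, so 365 − 293 = 72 days remain in 2009.
Full years: 2010: 365; 2011: 365; 2012: 366. Sum = 1096.
Total: 72 + 1096 + 3 = 1171 days.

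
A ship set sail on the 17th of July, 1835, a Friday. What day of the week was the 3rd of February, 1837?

Friday

July 17, 1835 → July 17, 1836: 366 days (1836 is a leap year).
July 1836: 31 − 17 = 14 days remain.
Then August (31), September (30), October (31), November (30), December (31), January (31): 31 + 30 + 31 + 30 + 31 + 31 = 184 days.
February 1–3, 1837: 3 days (1837 is not a leap year).
Residual: 201 days.
Total: 567 days.
567 is a multiple of 7, so the 3rd of February, 1837 falls on the same weekday: Friday.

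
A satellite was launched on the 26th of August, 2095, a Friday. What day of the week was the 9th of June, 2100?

Day-of-year of August 26, 2095: 238.
Day-of-year of June 9, 2100: 160.
2095 has 365 days, so 365 − 238 = 127 days remain in 2095.
Full years: 2096: 366; 2097: 365; 2098: 365; 2099: 365. Sum = 1461.
Total: 127 + 1461 + 160 = 1748 days.
1748 mod 7 = 5, so 5 days after Friday is Wednesday.

Wednesday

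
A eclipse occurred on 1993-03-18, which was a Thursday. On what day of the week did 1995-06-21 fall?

Day-of-year of March 18, 1993: 77.
Day-of-year of June 21, 1995: 172.
1993 has 365 days, so 365 − 77 = 288 days remain in 1993.
Full years: 1994: 365. Sum = 365.
Total: 288 + 365 + 172 = 825 days.
825 mod 7 = 6, so 6 days after Thursday is Wednesday.

Wednesday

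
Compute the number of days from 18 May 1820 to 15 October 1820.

150

May 1820: 31 − 18 = 13 days remain.
Then June (30), July (31), August (31), September (30): 30 + 31 + 31 + 30 = 122 days.
October 1–15, 1820: 15 days.
Total: 13 + 122 + 15 = 150 days.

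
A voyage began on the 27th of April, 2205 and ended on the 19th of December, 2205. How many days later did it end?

April 2205: 30 − 27 = 3 days remain.
Then May (31), June (30), July (31), August (31), September (30), October (31), November (30): 31 + 30 + 31 + 31 + 30 + 31 + 30 = 214 days.
December 1–19, 2205: 19 days.
Total: 3 + 214 + 19 = 236 days.

236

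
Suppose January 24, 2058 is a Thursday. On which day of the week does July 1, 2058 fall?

January 2058: 31 − 24 = 7 days remain.
Then February 2058 (28), March (31), April (30), May (31), June (30): 28 + 31 + 30 + 31 + 30 = 150 days.
July 1, 2058: 1 day.
Total: 7 + 150 + 1 = 158 days.
158 mod 7 = 4, so 4 days after Thursday is Monday.

Monday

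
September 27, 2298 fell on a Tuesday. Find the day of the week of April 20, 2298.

Wednesday

Count forward from the earlier date (April 20, 2298) to the later (September 27, 2298):
April 2298: 30 − 20 = 10 days remain.
Then May (31), June (30), July (31), August (31): 31 + 30 + 31 + 31 = 123 days.
September 1–27, 2298: 27 days.
Total: 10 + 123 + 27 = 160 days.
160 mod 7 = 6, so 6 days before Tuesday is Wednesday.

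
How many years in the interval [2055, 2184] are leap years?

Years divisible by 4: 2056, 2060, …, 2184 — 33 in all.
Of these, 2100 is divisible by 100 but not 400, so not leap.
Leap years: 33 − 1 = 32.

32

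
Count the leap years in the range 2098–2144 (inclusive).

11

Years divisible by 4 in [2098, 2144]: 2100, 2104, 2108, 2112, 2116, 2120, 2124, 2128, 2132, 2136, 2140, 2144.
Of these, 2100 is divisible by 100 but not 400, so not leap.
Leap years: 12 − 1 = 11.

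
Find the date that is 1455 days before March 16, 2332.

March 22, 2328

Count 1455 days before March 16, 2332:
March 22, 2328 → March 22, 2329: 365 days.
March 22, 2329 → March 22, 2330: 365 days.
March 22, 2330 → March 22, 2331: 365 days.
March 2331: 31 − 22 = 9 days remain.
Then 11 full months totalling 335 days.
March 1–16, 2332: 16 days.
Residual: 360 days.
Total: 1455 days.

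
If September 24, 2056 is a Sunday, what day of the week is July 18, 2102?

From September 24, 2056 to September 24, 2101: 45 years, of which 10 contain a Feb 29 — 35×365 + 10×366 = 16435 days.
(2100 is not a leap year (divisible by 100 but not 400).)
September 2101: 30 − 24 = 6 days remain.
Then 9 full months totalling 273 days.
July 1–18, 2102: 18 days.
Residual: 297 days.
Total: 16732 days.
16732 mod 7 = 2, so 2 days after Sunday is Tuesday.

Tuesday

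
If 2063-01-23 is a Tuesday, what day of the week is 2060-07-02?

Count forward from the earlier date (July 2, 2060) to the later (January 23, 2063):
July 2, 2060 → July 2, 2061: 365 days.
July 2, 2061 → July 2, 2062: 365 days.
July 2062: 31 − 2 = 29 days remain.
Then August (31), September (30), October (31), November (30), December (31): 31 + 30 + 31 + 30 + 31 = 153 days.
January 1–23, 2063: 23 days.
Residual: 205 days.
Total: 935 days.
935 mod 7 = 4, so 4 days before Tuesday is Friday.

Friday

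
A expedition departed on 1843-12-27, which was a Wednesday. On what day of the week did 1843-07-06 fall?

Thursday

Count forward from the earlier date (July 6, 1843) to the later (December 27, 1843):
July 1843: 31 − 6 = 25 days remain.
Then August (31), September (30), October (31), November (30): 31 + 30 + 31 + 30 = 122 days.
December 1–27, 1843: 27 days.
Total: 25 + 122 + 27 = 174 days.
174 mod 7 = 6, so 6 days before Wednesday is Thursday.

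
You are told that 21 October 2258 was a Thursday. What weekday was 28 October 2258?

Within October 2258: 28 − 21 = 7 days.
7 is a multiple of 7, so 28 October 2258 falls on the same weekday: Thursday.

Thursday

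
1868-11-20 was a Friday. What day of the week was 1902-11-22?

Saturday

From November 20, 1868 to November 20, 1902: 34 years, of which 7 contain a Feb 29 — 27×365 + 7×366 = 12417 days.
(1900 is not a leap year (divisible by 100 but not 400).)
Within November 1902: 22 − 20 = 2 days.
Total: 12419 days.
12419 mod 7 = 1, so 1 day after Friday is Saturday.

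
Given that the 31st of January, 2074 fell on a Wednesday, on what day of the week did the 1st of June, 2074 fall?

Friday

January 2074: 31 − 31 = 0 days remain.
Then February 2074 (28), March (31), April (30), May (31): 28 + 31 + 30 + 31 = 120 days.
June 1, 2074: 1 day.
Total: 0 + 120 + 1 = 121 days.
121 mod 7 = 2, so 2 days after Wednesday is Friday.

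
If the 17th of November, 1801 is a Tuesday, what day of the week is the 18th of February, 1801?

Count forward from the earlier date (February 18, 1801) to the later (November 17, 1801):
February 1801: 28 − 18 = 10 days remain (1801 is not a leap year, so February has 28 days).
Then March (31), April (30), May (31), June (30), July (31), August (31), September (30), October (31): 31 + 30 + 31 + 30 + 31 + 31 + 30 + 31 = 245 days.
November 1–17, 1801: 17 days.
Total: 10 + 245 + 17 = 272 days.
272 mod 7 = 6, so 6 days before Tuesday is Wednesday.

Wednesday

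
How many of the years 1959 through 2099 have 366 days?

Years divisible by 4: 1960, 1964, …, 2096 — 35 in all.
2000 is divisible by 400, so still leap.
No century exceptions apply. Count: 35.

35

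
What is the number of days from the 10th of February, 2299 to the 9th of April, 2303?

1518

February 10, 2299 → February 10, 2300: 365 days.
February 10, 2300 → February 10, 2301: 365 days (2300 is not a leap year (divisible by 100 but not 400)).
February 10, 2301 → February 10, 2302: 365 days.
February 10, 2302 → February 10, 2303: 365 days.
February 2303: 28 − 10 = 18 days remain (2303 is not a leap year, so February has 28 days).
Then March (31): 31 days.
April 1–9, 2303: 9 days.
Residual: 58 days.
Total: 1518 days.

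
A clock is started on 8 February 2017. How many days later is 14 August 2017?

February 2017: 28 − 8 = 20 days remain (2017 is not a leap year, so February has 28 days).
Then March (31), April (30), May (31), June (30), July (31): 31 + 30 + 31 + 30 + 31 = 153 days.
August 1–14, 2017: 14 days.
Total: 20 + 153 + 14 = 187 days.

187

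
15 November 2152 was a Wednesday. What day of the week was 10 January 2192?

Tuesday

From November 15, 2152 to November 15, 2191: 39 years, of which 9 contain a Feb 29 — 30×365 + 9×366 = 14244 days.
November 2191: 30 − 15 = 15 days remain.
Then December (31): 31 days.
January 1–10, 2192: 10 days.
Residual: 56 days.
Total: 14300 days.
14300 mod 7 = 6, so 6 days after Wednesday is Tuesday.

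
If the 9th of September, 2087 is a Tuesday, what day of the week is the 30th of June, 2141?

Friday

Day-of-year of September 9, 2087: 252.
Day-of-year of June 30, 2141: 181.
2087 has 365 days, so 365 − 252 = 113 days remain in 2087.
Full years 2088–2140: 40 common + 13 leap = 40×365 + 13×366 = 19358 days.
Total: 113 + 19358 + 181 = 19652 days.
19652 mod 7 = 3, so 3 days after Tuesday is Friday.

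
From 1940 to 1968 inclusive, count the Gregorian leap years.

Years divisible by 4 in [1940, 1968]: 1940, 1944, 1948, 1952, 1956, 1960, 1964, 1968.
No century exceptions apply. Count: 8.

8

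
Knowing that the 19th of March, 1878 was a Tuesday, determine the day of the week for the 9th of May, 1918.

Day-of-year of March 19, 1878: 78.
Day-of-year of May 9, 1918: 129.
1878 has 365 days, so 365 − 78 = 287 days remain in 1878.
Full years 1879–1917: 30 common + 9 leap = 30×365 + 9×366 = 14244 days.
Total: 287 + 14244 + 129 = 14660 days.
14660 mod 7 = 2, so 2 days after Tuesday is Thursday.

Thursday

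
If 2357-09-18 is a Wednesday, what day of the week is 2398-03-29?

From September 18, 2357 to September 18, 2397: 40 years, of which 10 contain a Feb 29 — 30×365 + 10×366 = 14610 days.
September 2397: 30 − 18 = 12 days remain.
Then October (31), November (30), December (31), January (31), February 2398 (28): 31 + 30 + 31 + 31 + 28 = 151 days.
March 1–29, 2398: 29 days.
Residual: 192 days.
Total: 14802 days.
14802 mod 7 = 4, so 4 days after Wednesday is Sunday.

Sunday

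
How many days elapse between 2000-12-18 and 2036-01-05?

From December 18, 2000 to December 18, 2035: 35 years, of which 8 contain a Feb 29 — 27×365 + 8×366 = 12783 days.
December 2035: 31 − 18 = 13 days remain.
January 1–5, 2036: 5 days.
Residual: 18 days.
Total: 12801 days.

12801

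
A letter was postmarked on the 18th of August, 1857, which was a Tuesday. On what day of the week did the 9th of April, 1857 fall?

Count forward from the earlier date (April 9, 1857) to the later (August 18, 1857):
April 1857: 30 − 9 = 21 days remain.
Then May (31), June (30), July (31): 31 + 30 + 31 = 92 days.
August 1–18, 1857: 18 days.
Total: 21 + 92 + 18 = 131 days.
131 mod 7 = 5, so 5 days before Tuesday is Thursday.

Thursday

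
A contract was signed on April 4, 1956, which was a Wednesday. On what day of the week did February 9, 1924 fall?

Count forward from the earlier date (February 9, 1924) to the later (April 4, 1956):
From February 9, 1924 to February 9, 1956: 32 years, of which 8 contain a Feb 29 — 24×365 + 8×366 = 11688 days.
February 1956: 29 − 9 = 20 days remain (1956 is a leap year, so February has 29 days).
Then March (31): 31 days.
April 1–4, 1956: 4 days.
Residual: 55 days.
Total: 11743 days.
11743 mod 7 = 4, so 4 days before Wednesday is Saturday.

Saturday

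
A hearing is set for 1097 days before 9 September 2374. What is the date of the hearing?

8 September 2371

Count 1097 days before September 9, 2374:
September 8, 2371 → September 8, 2372: 366 days (2372 is a leap year).
September 8, 2372 → September 8, 2373: 365 days.
September 8, 2373 → September 8, 2374: 365 days.
Within September 2374: 9 − 8 = 1 day.
Total: 1097 days.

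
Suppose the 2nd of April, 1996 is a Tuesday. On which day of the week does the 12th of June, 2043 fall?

Friday

Day-of-year of April 2, 1996: 93.
Day-of-year of June 12, 2043: 163.
1996 has 366 days, so 366 − 93 = 273 days remain in 1996.
Full years 1997–2042: 35 common + 11 leap = 35×365 + 11×366 = 16801 days.
Total: 273 + 16801 + 163 = 17237 days.
17237 mod 7 = 3, so 3 days after Tuesday is Friday.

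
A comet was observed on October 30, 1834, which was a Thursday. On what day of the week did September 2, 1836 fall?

Day-of-year of October 30, 1834: 303.
Day-of-year of September 2, 1836: 246.
1834 has 365 days, so 365 − 303 = 62 days remain in 1834.
Full years: 1835: 365. Sum = 365.
Total: 62 + 365 + 246 = 673 days.
673 mod 7 = 1, so 1 day after Thursday is Friday.

Friday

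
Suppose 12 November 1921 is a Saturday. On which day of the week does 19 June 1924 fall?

Thursday

November 12, 1921 → November 12, 1922: 365 days.
November 12, 1922 → November 12, 1923: 365 days.
November 1923: 30 − 12 = 18 days remain.
Then December (31), January (31), February 1924 (29), March (31), April (30), May (31): 31 + 31 + 29 + 31 + 30 + 31 = 183 days.
June 1–19, 1924: 19 days.
Residual: 220 days.
Total: 950 days.
950 mod 7 = 5, so 5 days after Saturday is Thursday.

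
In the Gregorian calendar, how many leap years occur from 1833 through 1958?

Years divisible by 4: 1836, 1840, …, 1956 — 31 in all.
Of these, 1900 is divisible by 100 but not 400, so not leap.
Leap years: 31 − 1 = 30.

30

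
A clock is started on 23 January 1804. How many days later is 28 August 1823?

7157

Day-of-year of January 23, 1804: 23.
Day-of-year of August 28, 1823: 240.
1804 has 366 days, so 366 − 23 = 343 days remain in 1804.
Full years 1805–1822: 14 common + 4 leap = 14×365 + 4×366 = 6574 days.
Total: 343 + 6574 + 240 = 7157 days.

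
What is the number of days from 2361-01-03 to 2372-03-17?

Day-of-year of January 3, 2361: 3.
Day-of-year of March 17, 2372: 77.
2361 has 365 days, so 365 − 3 = 362 days remain in 2361.
Full years 2362–2371: 8 common + 2 leap = 8×365 + 2×366 = 3652 days.
Total: 362 + 3652 + 77 = 4091 days.

4091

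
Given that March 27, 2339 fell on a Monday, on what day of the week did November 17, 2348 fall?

From March 27, 2339 to March 27, 2348: 9 years, of which 3 contain a Feb 29 — 6×365 + 3×366 = 3288 days.
March 2348: 31 − 27 = 4 days remain.
Then April (30), May (31), June (30), July (31), August (31), September (30), October (31): 30 + 31 + 30 + 31 + 31 + 30 + 31 = 214 days.
November 1–17, 2348: 17 days.
Residual: 235 days.
Total: 3523 days.
3523 mod 7 = 2, so 2 days after Monday is Wednesday.

Wednesday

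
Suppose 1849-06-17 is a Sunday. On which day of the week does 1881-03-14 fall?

Monday

From June 17, 1849 to June 17, 1880: 31 years, of which 8 contain a Feb 29 — 23×365 + 8×366 = 11323 days.
June 1880: 30 − 17 = 13 days remain.
Then July (31), August (31), September (30), October (31), November (30), December (31), January (31), February 1881 (28): 31 + 31 + 30 + 31 + 30 + 31 + 31 + 28 = 243 days.
March 1–14, 1881: 14 days.
Residual: 270 days.
Total: 11593 days.
11593 mod 7 = 1, so 1 day after Sunday is Monday.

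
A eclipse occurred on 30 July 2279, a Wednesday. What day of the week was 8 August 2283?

July 30, 2279 → July 30, 2280: 366 days (2280 is a leap year).
July 30, 2280 → July 30, 2281: 365 days.
July 30, 2281 → July 30, 2282: 365 days.
July 30, 2282 → July 30, 2283: 365 days.
July 2283: 31 − 30 = 1 day remains.
August 1–8, 2283: 8 days.
Residual: 9 days.
Total: 1470 days.
1470 is a multiple of 7, so 8 August 2283 falls on the same weekday: Wednesday.

Wednesday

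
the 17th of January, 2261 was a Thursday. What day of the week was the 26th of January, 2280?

From January 17, 2261 to January 17, 2280: 19 years, of which 4 contain a Feb 29 — 15×365 + 4×366 = 6939 days.
Within January 2280: 26 − 17 = 9 days.
Total: 6948 days.
6948 mod 7 = 4, so 4 days after Thursday is Monday.

Monday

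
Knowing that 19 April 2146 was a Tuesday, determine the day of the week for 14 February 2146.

Count forward from the earlier date (February 14, 2146) to the later (April 19, 2146):
February 2146: 28 − 14 = 14 days remain (2146 is not a leap year, so February has 28 days).
Then March (31): 31 days.
April 1–19, 2146: 19 days.
Total: 14 + 31 + 19 = 64 days.
64 mod 7 = 1, so 1 day before Tuesday is Monday.

Monday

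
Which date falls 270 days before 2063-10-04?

2063-01-07

Count 270 days before October 4, 2063:
January 2063: 31 − 7 = 24 days remain.
Then February 2063 (28), March (31), April (30), May (31), June (30), July (31), August (31), September (30): 28 + 31 + 30 + 31 + 30 + 31 + 31 + 30 = 242 days.
October 1–4, 2063: 4 days.
Total: 24 + 242 + 4 = 270 days.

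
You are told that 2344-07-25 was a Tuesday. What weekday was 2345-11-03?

July 25, 2344 → July 25, 2345: 365 days.
July 2345: 31 − 25 = 6 days remain.
Then August (31), September (30), October (31): 31 + 30 + 31 = 92 days.
November 1–3, 2345: 3 days.
Residual: 101 days.
Total: 466 days.
466 mod 7 = 4, so 4 days after Tuesday is Saturday.

Saturday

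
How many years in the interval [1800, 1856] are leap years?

Years divisible by 4: 1800, 1804, …, 1856 — 15 in all.
Of these, 1800 is divisible by 100 but not 400, so not leap.
Leap years: 15 − 1 = 14.

14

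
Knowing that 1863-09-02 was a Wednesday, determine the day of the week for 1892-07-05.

Tuesday

Day-of-year of September 2, 1863: 245.
Day-of-year of July 5, 1892: 187.
1863 has 365 days, so 365 − 245 = 120 days remain in 1863.
Full years 1864–1891: 21 common + 7 leap = 21×365 + 7×366 = 10227 days.
Total: 120 + 10227 + 187 = 10534 days.
10534 mod 7 = 6, so 6 days after Wednesday is Tuesday.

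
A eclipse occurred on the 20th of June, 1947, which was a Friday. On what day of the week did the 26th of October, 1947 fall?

Sunday

June 1947: 30 − 20 = 10 days remain.
Then July (31), August (31), September (30): 31 + 31 + 30 = 92 days.
October 1–26, 1947: 26 days.
Total: 10 + 92 + 26 = 128 days.
128 mod 7 = 2, so 2 days after Friday is Sunday.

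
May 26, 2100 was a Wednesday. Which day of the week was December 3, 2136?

Monday

From May 26, 2100 to May 26, 2136: 36 years, of which 9 contain a Feb 29 — 27×365 + 9×366 = 13149 days.
May 2136: 31 − 26 = 5 days remain.
Then June (30), July (31), August (31), September (30), October (31), November (30): 30 + 31 + 31 + 30 + 31 + 30 = 183 days.
December 1–3, 2136: 3 days.
Residual: 191 days.
Total: 13340 days.
13340 mod 7 = 5, so 5 days after Wednesday is Monday.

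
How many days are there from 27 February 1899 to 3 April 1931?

11722

Day-of-year of February 27, 1899: 58.
Day-of-year of April 3, 1931: 93.
1899 has 365 days, so 365 − 58 = 307 days remain in 1899.
Full years 1900–1930: 24 common + 7 leap = 24×365 + 7×366 = 11322 days.
Total: 307 + 11322 + 93 = 11722 days.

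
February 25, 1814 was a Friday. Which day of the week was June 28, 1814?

Tuesday

February 1814: 28 − 25 = 3 days remain (1814 is not a leap year, so February has 28 days).
Then March (31), April (30), May (31): 31 + 30 + 31 = 92 days.
June 1–28, 1814: 28 days.
Total: 3 + 92 + 28 = 123 days.
123 mod 7 = 4, so 4 days after Friday is Tuesday.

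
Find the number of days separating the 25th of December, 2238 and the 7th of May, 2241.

December 25, 2238 → December 25, 2239: 365 days.
December 25, 2239 → December 25, 2240: 366 days (2240 is a leap year).
December 2240: 31 − 25 = 6 days remain.
Then January (31), February 2241 (28), March (31), April (30): 31 + 28 + 31 + 30 = 120 days.
May 1–7, 2241: 7 days.
Residual: 133 days.
Total: 864 days.

864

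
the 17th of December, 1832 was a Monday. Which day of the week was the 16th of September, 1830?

Thursday

Count forward from the earlier date (September 16, 1830) to the later (December 17, 1832):
September 16, 1830 → September 16, 1831: 365 days.
September 16, 1831 → September 16, 1832: 366 days (1832 is a leap year).
September 1832: 30 − 16 = 14 days remain.
Then October (31), November (30): 31 + 30 = 61 days.
December 1–17, 1832: 17 days.
Residual: 92 days.
Total: 823 days.
823 mod 7 = 4, so 4 days before Monday is Thursday.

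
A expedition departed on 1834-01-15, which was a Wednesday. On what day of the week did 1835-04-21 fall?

Tuesday

Day-of-year of January 15, 1834: 15.
Day-of-year of April 21, 1835: 111.
1834 has 365 days, so 365 − 15 = 350 days remain in 1834.
Total: 350 + 111 = 461 days.
461 mod 7 = 6, so 6 days after Wednesday is Tuesday.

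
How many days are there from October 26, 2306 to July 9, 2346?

Day-of-year of October 26, 2306: 299.
Day-of-year of July 9, 2346: 190.
2306 has 365 days, so 365 − 299 = 66 days remain in 2306.
Full years 2307–2345: 29 common + 10 leap = 29×365 + 10×366 = 14245 days.
Total: 66 + 14245 + 190 = 14501 days.

14501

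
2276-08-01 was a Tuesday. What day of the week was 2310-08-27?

Saturday

From August 1, 2276 to August 1, 2310: 34 years, of which 7 contain a Feb 29 — 27×365 + 7×366 = 12417 days.
(2300 is not a leap year (divisible by 100 but not 400).)
Within August 2310: 27 − 1 = 26 days.
Total: 12443 days.
12443 mod 7 = 4, so 4 days after Tuesday is Saturday.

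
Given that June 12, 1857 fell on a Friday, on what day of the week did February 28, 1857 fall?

Count forward from the earlier date (February 28, 1857) to the later (June 12, 1857):
February 1857: 28 − 28 = 0 days remain (1857 is not a leap year, so February has 28 days).
Then March (31), April (30), May (31): 31 + 30 + 31 = 92 days.
June 1–12, 1857: 12 days.
Total: 0 + 92 + 12 = 104 days.
104 mod 7 = 6, so 6 days before Friday is Saturday.

Saturday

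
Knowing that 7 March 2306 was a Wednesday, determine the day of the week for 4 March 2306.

Count forward from the earlier date (March 4, 2306) to the later (March 7, 2306):
Within March 2306: 7 − 4 = 3 days.
3 mod 7 = 3, so 3 days before Wednesday is Sunday.

Sunday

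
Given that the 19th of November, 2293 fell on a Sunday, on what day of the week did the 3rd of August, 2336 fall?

Day-of-year of November 19, 2293: 323.
Day-of-year of August 3, 2336: 216.
2293 has 365 days, so 365 − 323 = 42 days remain in 2293.
Full years 2294–2335: 33 common + 9 leap = 33×365 + 9×366 = 15339 days.
Total: 42 + 15339 + 216 = 15597 days.
15597 mod 7 = 1, so 1 day after Sunday is Monday.

Monday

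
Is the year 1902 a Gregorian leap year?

No

1902 is not a leap year.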